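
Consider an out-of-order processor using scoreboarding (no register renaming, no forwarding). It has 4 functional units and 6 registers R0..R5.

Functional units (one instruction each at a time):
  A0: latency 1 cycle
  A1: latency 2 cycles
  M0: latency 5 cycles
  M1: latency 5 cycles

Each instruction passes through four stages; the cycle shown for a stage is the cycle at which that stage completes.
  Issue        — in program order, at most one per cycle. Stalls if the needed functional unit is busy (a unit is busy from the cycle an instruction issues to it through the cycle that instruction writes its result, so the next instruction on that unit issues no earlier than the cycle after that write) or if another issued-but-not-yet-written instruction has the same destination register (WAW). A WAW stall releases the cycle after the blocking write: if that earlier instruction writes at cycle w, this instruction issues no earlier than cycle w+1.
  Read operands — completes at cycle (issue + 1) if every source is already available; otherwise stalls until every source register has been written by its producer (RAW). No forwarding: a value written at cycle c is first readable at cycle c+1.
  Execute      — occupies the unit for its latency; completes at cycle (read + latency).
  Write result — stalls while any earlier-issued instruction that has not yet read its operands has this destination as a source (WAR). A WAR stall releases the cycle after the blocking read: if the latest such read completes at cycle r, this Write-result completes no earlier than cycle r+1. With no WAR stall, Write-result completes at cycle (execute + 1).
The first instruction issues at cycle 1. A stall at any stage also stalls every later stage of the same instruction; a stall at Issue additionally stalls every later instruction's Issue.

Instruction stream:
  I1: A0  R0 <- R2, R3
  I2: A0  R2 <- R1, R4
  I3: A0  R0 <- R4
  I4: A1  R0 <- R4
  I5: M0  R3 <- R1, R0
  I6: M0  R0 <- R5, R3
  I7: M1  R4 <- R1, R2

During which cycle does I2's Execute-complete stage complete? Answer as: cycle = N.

t=1  I1 issues→A0
t=2  I1 reads
t=3  I1 exec-done
t=4  I1 writes R0
t=5  I2 issues→A0
t=6  I2 reads
t=7  I2 exec-done
t=8  I2 writes R2
t=9  I3 issues→A0
t=10  I3 reads
t=11  I3 exec-done
t=12  I3 writes R0
t=13  I4 issues→A1
t=14  I4 reads; I5 issues→M0
t=16  I4 exec-done
t=17  I4 writes R0
t=18  I5 reads
t=23  I5 exec-done
t=24  I5 writes R3
t=25  I6 issues→M0
t=26  I6 reads; I7 issues→M1
t=27  I7 reads
t=31  I6 exec-done
t=32  I6 writes R0; I7 exec-done
t=33  I7 writes R4

cycle = 7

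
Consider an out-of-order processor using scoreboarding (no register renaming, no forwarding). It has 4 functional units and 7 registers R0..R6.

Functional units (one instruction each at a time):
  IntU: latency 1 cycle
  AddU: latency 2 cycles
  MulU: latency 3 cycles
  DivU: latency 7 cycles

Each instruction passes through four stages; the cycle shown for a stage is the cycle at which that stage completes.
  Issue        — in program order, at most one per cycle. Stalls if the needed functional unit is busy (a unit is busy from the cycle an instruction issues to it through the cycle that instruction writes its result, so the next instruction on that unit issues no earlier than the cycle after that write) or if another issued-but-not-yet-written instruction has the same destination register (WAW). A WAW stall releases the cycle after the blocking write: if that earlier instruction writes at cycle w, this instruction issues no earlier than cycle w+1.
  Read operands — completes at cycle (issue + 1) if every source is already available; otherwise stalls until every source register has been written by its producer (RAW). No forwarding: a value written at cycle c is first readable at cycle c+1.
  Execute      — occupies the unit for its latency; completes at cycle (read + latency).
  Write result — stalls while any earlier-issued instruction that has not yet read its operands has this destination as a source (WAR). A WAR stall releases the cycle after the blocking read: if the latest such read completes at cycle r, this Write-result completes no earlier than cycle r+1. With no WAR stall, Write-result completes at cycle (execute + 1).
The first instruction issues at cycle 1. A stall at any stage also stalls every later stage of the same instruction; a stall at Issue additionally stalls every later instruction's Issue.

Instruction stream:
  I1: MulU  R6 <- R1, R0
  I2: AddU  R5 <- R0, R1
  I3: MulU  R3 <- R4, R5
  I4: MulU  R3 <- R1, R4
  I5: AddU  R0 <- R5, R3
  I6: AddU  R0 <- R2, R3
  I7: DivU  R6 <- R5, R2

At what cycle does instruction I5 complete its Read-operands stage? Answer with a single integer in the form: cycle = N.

t=1  I1 dispatched to MulU
t=2  I1 operands ready; I2 dispatched to AddU
t=3  I2 operands ready
t=5  I1 complete; I2 complete
t=6  R6←I1; R5←I2
t=7  I3 dispatched to MulU
t=8  I3 operands ready
t=11  I3 complete
t=12  R3←I3
t=13  I4 dispatched to MulU
t=14  I4 operands ready; I5 dispatched to AddU
t=17  I4 complete
t=18  R3←I4
t=19  I5 operands ready
t=21  I5 complete
t=22  R0←I5
t=23  I6 dispatched to AddU
t=24  I6 operands ready; I7 dispatched to DivU
t=25  I7 operands ready
t=26  I6 complete
t=27  R0←I6
t=32  I7 complete
t=33  R6←I7

cycle = 19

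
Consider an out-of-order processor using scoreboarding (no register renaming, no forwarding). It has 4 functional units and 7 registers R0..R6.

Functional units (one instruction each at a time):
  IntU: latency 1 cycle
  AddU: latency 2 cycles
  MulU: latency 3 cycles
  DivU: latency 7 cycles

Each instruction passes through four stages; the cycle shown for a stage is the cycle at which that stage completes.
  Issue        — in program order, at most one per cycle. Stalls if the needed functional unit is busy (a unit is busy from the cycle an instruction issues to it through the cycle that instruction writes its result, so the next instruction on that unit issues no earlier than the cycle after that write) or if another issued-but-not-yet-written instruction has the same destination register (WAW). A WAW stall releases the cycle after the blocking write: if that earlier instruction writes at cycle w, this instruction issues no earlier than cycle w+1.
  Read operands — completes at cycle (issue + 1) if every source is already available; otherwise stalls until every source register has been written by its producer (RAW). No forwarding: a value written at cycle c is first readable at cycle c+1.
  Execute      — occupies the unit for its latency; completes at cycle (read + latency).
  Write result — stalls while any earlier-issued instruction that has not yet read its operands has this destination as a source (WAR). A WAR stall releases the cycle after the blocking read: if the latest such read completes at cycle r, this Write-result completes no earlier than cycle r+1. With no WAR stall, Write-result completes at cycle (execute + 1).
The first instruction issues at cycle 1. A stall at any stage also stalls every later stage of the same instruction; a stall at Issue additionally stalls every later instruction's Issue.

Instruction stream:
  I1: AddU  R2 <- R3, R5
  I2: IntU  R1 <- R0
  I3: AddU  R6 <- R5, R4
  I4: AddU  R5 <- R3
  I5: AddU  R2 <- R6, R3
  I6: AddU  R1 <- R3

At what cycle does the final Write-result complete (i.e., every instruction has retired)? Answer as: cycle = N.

cycle = 25

c1: I1 dispatched to AddU
c2: I1 operands ready · I2 dispatched to IntU
c3: I2 operands ready
c4: I1 complete · I2 complete
c5: R2←I1 · R1←I2
c6: I3 dispatched to AddU
c7: I3 operands ready
c9: I3 complete
c10: R6←I3
c11: I4 dispatched to AddU
c12: I4 operands ready
c14: I4 complete
c15: R5←I4
c16: I5 dispatched to AddU
c17: I5 operands ready
c19: I5 complete
c20: R2←I5
c21: I6 dispatched to AddU
c22: I6 operands ready
c24: I6 complete
c25: R1←I6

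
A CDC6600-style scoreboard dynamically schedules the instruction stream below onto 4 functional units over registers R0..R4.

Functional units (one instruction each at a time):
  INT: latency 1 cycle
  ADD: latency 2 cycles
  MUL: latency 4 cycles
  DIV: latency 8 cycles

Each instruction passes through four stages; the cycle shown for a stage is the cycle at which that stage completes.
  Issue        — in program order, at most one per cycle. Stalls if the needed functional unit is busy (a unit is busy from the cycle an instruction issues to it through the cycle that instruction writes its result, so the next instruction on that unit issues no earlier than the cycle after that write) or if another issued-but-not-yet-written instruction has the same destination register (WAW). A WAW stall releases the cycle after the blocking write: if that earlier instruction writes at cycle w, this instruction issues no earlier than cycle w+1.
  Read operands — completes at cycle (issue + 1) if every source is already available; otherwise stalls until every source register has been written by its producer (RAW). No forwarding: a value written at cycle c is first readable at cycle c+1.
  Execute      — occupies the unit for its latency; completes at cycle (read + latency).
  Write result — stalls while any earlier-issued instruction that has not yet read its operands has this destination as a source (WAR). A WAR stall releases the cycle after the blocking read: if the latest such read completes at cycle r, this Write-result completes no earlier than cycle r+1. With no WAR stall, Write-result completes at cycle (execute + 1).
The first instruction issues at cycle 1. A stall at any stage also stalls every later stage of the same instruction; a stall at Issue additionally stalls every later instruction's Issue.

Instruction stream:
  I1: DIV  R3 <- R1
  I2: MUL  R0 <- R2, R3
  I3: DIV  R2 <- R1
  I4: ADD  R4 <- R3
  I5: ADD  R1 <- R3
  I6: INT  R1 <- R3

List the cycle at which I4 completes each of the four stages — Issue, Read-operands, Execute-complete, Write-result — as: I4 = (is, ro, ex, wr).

I4 = (13, 14, 16, 17)

c1: I1 issues→DIV
c2: I1 reads · I2 issues→MUL
c10: I1 exec-done
c11: I1 writes R3
c12: I2 reads · I3 issues→DIV
c13: I3 reads · I4 issues→ADD
c14: I4 reads
c16: I2 exec-done · I4 exec-done
c17: I2 writes R0 · I4 writes R4
c18: I5 issues→ADD
c19: I5 reads
c21: I3 exec-done · I5 exec-done
c22: I3 writes R2 · I5 writes R1
c23: I6 issues→INT
c24: I6 reads
c25: I6 exec-done
c26: I6 writes R1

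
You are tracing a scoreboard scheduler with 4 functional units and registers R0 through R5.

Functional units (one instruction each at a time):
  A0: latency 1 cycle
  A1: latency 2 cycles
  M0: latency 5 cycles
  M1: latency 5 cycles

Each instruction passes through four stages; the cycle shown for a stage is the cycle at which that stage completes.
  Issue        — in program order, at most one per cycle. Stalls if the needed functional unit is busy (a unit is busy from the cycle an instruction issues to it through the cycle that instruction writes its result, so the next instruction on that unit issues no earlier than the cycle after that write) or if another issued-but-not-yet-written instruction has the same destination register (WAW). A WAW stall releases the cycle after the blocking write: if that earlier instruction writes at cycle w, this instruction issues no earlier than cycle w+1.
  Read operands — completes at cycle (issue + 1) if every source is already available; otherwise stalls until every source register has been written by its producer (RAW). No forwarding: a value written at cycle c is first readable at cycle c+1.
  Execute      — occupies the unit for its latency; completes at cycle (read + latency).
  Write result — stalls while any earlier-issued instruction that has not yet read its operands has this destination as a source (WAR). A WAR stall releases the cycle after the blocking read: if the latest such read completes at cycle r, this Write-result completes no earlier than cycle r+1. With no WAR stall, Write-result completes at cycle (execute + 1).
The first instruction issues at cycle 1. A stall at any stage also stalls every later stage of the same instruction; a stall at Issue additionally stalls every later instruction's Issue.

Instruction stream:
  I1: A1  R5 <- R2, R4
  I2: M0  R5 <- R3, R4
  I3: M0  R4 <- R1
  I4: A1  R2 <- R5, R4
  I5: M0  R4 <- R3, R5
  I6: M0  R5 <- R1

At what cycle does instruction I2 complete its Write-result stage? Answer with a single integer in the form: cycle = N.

cycle = 13

c1: I1 dispatched to A1
c2: I1 operands ready
c4: I1 complete
c5: R5←I1
c6: I2 dispatched to M0
c7: I2 operands ready
c12: I2 complete
c13: R5←I2
c14: I3 dispatched to M0
c15: I3 operands ready | I4 dispatched to A1
c20: I3 complete
c21: R4←I3
c22: I4 operands ready | I5 dispatched to M0
c23: I5 operands ready
c24: I4 complete
c25: R2←I4
c28: I5 complete
c29: R4←I5
c30: I6 dispatched to M0
c31: I6 operands ready
c36: I6 complete
c37: R5←I6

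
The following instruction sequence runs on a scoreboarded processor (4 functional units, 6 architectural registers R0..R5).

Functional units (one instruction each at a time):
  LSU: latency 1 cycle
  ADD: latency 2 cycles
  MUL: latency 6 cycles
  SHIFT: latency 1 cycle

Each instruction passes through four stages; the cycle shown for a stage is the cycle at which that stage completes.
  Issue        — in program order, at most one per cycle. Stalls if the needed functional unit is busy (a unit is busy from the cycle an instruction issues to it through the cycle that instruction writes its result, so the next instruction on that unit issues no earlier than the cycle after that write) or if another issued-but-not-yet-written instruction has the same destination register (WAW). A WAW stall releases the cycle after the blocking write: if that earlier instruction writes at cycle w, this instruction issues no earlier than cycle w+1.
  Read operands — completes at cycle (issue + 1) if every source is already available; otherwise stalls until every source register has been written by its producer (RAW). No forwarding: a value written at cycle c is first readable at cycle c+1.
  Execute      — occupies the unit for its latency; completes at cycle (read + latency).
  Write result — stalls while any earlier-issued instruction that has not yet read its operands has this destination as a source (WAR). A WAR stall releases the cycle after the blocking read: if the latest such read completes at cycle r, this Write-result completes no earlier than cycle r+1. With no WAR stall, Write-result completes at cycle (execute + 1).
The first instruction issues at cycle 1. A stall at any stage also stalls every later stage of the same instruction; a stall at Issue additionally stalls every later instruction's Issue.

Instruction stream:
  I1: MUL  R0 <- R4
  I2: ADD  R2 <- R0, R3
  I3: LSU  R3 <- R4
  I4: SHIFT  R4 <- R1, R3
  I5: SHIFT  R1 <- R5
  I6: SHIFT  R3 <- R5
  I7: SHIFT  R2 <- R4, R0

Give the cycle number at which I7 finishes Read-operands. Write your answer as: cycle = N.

t=1  I1→MUL
t=2  I1 RO · I2→ADD
t=3  I3→LSU
t=4  I3 RO · I4→SHIFT
t=5  I3 EX
t=8  I1 EX
t=9  I1 WR R0
t=10  I2 RO
t=11  I3 WR R3
t=12  I2 EX · I4 RO
t=13  I2 WR R2 · I4 EX
t=14  I4 WR R4
t=15  I5→SHIFT
t=16  I5 RO
t=17  I5 EX
t=18  I5 WR R1
t=19  I6→SHIFT
t=20  I6 RO
t=21  I6 EX
t=22  I6 WR R3
t=23  I7→SHIFT
t=24  I7 RO
t=25  I7 EX
t=26  I7 WR R2

cycle = 24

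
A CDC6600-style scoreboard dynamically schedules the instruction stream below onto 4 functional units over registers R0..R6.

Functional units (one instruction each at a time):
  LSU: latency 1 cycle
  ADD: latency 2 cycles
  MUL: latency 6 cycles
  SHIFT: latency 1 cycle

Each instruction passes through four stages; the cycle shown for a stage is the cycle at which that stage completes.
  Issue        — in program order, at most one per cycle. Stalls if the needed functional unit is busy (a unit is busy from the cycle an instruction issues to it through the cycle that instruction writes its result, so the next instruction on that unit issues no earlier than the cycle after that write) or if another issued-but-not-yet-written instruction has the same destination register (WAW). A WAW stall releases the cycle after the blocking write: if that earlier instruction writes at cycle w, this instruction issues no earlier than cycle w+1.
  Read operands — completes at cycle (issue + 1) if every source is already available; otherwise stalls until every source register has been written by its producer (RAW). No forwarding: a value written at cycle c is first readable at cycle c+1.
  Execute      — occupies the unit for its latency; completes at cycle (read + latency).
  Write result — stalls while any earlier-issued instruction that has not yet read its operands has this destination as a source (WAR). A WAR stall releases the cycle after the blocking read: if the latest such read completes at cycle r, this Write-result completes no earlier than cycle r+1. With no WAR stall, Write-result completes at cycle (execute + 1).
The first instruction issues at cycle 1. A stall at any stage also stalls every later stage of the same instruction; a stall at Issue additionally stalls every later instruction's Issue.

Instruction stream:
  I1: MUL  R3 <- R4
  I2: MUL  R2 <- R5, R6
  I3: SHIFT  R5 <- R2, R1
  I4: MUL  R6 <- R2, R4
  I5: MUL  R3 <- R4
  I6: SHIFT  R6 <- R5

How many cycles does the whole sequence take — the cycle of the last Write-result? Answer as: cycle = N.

I1 -> (1, 2, 8, 9)
I2 -> (10, 11, 17, 18)  // struct: MUL busy until I1 writes@9
I3 -> (11, 19, 20, 21)  // RAW R2: wait I2 write@18
I4 -> (19, 20, 26, 27)  // struct: MUL busy until I2 writes@18
I5 -> (28, 29, 35, 36)  // struct: MUL busy until I4 writes@27
I6 -> (29, 30, 31, 32)

cycle = 36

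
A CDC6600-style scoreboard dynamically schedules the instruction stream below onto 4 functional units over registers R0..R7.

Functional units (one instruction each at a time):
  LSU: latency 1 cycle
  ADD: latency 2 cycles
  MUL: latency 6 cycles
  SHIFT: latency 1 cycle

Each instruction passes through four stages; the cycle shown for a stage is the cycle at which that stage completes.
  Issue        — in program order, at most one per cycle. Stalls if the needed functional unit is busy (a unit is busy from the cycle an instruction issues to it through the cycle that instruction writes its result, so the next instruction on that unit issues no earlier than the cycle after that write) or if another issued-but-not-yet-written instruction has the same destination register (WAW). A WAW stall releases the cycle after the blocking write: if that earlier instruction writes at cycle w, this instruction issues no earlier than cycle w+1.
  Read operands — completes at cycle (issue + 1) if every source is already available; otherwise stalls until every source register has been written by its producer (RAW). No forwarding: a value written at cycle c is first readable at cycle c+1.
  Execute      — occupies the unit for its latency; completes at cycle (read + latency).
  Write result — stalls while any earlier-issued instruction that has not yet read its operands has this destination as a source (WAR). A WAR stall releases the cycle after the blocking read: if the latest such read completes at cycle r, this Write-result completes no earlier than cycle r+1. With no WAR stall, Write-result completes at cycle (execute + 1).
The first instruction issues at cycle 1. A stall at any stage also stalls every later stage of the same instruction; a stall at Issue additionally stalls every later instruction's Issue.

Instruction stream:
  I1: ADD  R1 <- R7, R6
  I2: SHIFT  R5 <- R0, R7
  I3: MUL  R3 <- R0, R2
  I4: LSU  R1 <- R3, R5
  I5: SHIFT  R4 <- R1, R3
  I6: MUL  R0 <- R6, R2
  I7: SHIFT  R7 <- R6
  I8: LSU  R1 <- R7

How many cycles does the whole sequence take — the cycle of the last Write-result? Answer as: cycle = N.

cycle = 24

t=1  I1→ADD
t=2  I1 RO, I2→SHIFT
t=3  I2 RO, I3→MUL
t=4  I1 EX, I2 EX, I3 RO
t=5  I1 WR R1, I2 WR R5
t=6  I4→LSU
t=7  I5→SHIFT
t=10  I3 EX
t=11  I3 WR R3
t=12  I4 RO, I6→MUL
t=13  I4 EX, I6 RO
t=14  I4 WR R1
t=15  I5 RO
t=16  I5 EX
t=17  I5 WR R4
t=18  I7→SHIFT
t=19  I6 EX, I7 RO, I8→LSU
t=20  I6 WR R0, I7 EX
t=21  I7 WR R7
t=22  I8 RO
t=23  I8 EX
t=24  I8 WR R1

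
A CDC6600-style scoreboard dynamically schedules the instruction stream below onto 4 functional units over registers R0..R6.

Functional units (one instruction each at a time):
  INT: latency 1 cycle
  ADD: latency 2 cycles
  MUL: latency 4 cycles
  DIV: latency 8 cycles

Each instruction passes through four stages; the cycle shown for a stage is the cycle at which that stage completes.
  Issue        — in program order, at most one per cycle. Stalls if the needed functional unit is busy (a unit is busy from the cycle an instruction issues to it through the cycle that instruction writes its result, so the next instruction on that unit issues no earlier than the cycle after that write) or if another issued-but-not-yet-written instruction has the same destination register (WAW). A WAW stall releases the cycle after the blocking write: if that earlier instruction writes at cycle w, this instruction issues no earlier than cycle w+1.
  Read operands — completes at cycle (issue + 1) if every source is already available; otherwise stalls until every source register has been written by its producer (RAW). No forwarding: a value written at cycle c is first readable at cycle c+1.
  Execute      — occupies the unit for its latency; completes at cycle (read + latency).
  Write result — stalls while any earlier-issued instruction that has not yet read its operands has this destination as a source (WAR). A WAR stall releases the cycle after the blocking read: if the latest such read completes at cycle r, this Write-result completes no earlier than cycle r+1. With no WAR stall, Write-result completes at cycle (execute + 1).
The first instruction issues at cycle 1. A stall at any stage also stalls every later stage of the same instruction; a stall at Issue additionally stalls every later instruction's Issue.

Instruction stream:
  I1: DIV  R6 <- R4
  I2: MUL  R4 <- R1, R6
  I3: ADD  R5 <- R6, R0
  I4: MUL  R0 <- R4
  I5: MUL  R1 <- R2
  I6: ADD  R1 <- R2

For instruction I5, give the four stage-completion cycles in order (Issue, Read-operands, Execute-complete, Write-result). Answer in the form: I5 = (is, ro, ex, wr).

cycle 1: I1 dispatched to DIV
cycle 2: I1 operands ready, I2 dispatched to MUL
cycle 3: I3 dispatched to ADD
cycle 10: I1 complete
cycle 11: R6←I1
cycle 12: I2 operands ready, I3 operands ready
cycle 14: I3 complete
cycle 15: R5←I3
cycle 16: I2 complete
cycle 17: R4←I2
cycle 18: I4 dispatched to MUL
cycle 19: I4 operands ready
cycle 23: I4 complete
cycle 24: R0←I4
cycle 25: I5 dispatched to MUL
cycle 26: I5 operands ready
cycle 30: I5 complete
cycle 31: R1←I5
cycle 32: I6 dispatched to ADD
cycle 33: I6 operands ready
cycle 35: I6 complete
cycle 36: R1←I6

I5 = (25, 26, 30, 31)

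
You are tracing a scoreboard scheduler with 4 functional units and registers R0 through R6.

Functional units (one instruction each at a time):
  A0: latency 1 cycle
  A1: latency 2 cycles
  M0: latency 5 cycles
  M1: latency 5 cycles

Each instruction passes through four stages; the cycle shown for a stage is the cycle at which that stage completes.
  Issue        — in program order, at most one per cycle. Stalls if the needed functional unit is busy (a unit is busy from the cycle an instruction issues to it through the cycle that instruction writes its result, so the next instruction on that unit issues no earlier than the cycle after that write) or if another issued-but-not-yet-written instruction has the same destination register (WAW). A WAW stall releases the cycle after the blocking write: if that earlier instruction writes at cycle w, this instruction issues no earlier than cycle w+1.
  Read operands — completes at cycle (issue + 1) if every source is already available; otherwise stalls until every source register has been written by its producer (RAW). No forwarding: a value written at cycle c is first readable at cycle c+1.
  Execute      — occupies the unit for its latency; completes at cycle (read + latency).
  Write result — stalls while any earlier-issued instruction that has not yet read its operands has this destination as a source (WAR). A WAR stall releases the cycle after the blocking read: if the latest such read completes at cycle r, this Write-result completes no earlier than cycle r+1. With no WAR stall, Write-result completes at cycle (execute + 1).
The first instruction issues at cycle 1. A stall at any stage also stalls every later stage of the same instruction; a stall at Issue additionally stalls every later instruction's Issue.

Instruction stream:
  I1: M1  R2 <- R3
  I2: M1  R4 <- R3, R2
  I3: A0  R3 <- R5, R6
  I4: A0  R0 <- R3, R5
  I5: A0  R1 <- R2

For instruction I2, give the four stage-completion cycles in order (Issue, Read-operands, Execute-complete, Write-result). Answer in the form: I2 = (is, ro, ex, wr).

cycle 1: I1→M1
cycle 2: I1 RO
cycle 7: I1 EX
cycle 8: I1 WR R2
cycle 9: I2→M1
cycle 10: I2 RO · I3→A0
cycle 11: I3 RO
cycle 12: I3 EX
cycle 13: I3 WR R3
cycle 14: I4→A0
cycle 15: I2 EX · I4 RO
cycle 16: I2 WR R4 · I4 EX
cycle 17: I4 WR R0
cycle 18: I5→A0
cycle 19: I5 RO
cycle 20: I5 EX
cycle 21: I5 WR R1

I2 = (9, 10, 15, 16)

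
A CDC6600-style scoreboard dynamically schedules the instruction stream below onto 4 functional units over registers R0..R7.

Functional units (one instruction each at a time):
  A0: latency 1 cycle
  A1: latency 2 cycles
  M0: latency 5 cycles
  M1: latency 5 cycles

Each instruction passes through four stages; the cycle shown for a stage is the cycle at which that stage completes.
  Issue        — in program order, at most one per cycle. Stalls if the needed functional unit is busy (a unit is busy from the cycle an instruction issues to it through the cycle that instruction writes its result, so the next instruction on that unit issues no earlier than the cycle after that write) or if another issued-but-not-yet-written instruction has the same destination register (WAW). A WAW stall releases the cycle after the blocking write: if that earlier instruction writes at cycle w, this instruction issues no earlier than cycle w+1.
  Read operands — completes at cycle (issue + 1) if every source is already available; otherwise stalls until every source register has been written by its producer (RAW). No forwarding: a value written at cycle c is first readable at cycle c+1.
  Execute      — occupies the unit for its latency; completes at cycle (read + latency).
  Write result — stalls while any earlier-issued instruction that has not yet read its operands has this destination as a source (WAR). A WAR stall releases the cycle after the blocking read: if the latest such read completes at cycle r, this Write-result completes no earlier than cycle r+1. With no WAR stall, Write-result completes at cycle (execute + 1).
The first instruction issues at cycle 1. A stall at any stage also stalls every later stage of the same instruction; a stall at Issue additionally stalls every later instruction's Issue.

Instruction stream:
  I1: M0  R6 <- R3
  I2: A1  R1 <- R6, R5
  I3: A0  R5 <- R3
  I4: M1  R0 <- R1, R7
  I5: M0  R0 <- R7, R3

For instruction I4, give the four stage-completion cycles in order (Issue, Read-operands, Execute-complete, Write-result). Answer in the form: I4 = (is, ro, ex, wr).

cycle 1: I1 dispatched to M0
cycle 2: I1 operands ready; I2 dispatched to A1
cycle 3: I3 dispatched to A0
cycle 4: I3 operands ready; I4 dispatched to M1
cycle 5: I3 complete
cycle 7: I1 complete
cycle 8: R6←I1
cycle 9: I2 operands ready
cycle 10: R5←I3
cycle 11: I2 complete
cycle 12: R1←I2
cycle 13: I4 operands ready
cycle 18: I4 complete
cycle 19: R0←I4
cycle 20: I5 dispatched to M0
cycle 21: I5 operands ready
cycle 26: I5 complete
cycle 27: R0←I5

I4 = (4, 13, 18, 19)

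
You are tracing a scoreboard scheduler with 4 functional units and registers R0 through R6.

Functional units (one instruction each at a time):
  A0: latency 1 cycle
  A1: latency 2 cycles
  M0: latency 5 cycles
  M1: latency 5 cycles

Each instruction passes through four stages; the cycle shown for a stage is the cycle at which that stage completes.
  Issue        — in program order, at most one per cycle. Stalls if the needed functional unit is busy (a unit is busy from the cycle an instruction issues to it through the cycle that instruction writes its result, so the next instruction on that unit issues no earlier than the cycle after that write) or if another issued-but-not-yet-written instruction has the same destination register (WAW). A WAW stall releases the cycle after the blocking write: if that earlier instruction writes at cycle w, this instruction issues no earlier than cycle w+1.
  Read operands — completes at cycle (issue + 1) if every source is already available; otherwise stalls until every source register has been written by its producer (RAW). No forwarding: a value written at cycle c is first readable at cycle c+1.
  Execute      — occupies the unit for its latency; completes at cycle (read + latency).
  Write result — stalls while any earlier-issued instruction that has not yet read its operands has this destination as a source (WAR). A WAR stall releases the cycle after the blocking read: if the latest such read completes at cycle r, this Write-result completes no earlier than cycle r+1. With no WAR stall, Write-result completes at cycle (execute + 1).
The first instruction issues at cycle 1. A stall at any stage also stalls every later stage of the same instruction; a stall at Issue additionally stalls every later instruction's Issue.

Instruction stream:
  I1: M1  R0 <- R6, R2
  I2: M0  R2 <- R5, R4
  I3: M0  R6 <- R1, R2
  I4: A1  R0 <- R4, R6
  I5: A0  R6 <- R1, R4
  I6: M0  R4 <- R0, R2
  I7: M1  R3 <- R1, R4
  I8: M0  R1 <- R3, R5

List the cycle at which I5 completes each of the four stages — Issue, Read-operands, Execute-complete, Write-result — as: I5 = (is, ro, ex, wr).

[1] issue I1 (M1)
[2] I1 read-ops · issue I2 (M0)
[3] I2 read-ops
[7] I1 finished on M1
[8] I1→R0 · I2 finished on M0
[9] I2→R2
[10] issue I3 (M0)
[11] I3 read-ops · issue I4 (A1)
[16] I3 finished on M0
[17] I3→R6
[18] I4 read-ops · issue I5 (A0)
[19] I5 read-ops · issue I6 (M0)
[20] I4 finished on A1 · I5 finished on A0 · issue I7 (M1)
[21] I4→R0 · I5→R6
[22] I6 read-ops
[27] I6 finished on M0
[28] I6→R4
[29] I7 read-ops · issue I8 (M0)
[34] I7 finished on M1
[35] I7→R3
[36] I8 read-ops
[41] I8 finished on M0
[42] I8→R1

I5 = (18, 19, 20, 21)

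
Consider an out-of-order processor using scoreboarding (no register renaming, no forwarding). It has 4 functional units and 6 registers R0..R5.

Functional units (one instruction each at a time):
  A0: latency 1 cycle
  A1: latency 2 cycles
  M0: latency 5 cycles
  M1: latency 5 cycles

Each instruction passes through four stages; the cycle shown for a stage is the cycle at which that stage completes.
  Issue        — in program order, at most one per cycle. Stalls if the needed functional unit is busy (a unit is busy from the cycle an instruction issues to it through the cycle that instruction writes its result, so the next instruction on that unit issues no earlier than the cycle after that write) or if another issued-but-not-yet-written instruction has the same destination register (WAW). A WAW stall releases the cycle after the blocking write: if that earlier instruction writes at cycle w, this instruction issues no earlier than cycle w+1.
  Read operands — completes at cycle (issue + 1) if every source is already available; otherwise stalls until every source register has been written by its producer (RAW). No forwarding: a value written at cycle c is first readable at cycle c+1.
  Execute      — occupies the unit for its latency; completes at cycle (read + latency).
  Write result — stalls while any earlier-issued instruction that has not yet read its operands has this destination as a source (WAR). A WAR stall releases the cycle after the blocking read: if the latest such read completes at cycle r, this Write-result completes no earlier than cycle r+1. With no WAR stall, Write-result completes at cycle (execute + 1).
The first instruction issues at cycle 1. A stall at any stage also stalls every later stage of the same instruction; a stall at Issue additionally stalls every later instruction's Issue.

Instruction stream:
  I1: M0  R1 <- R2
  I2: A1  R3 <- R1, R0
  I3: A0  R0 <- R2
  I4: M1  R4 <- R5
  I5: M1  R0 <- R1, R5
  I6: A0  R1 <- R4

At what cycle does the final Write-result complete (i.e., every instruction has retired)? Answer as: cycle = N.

1) issue 1, read 2, done 7, write 8
2) issue 2, read 9, done 11, write 12  <RAW R1: wait I1 write@8>
3) issue 3, read 4, done 5, write 10  <WAR R0: wait I2 read@9>
4) issue 4, read 5, done 10, write 11
5) issue 12, read 13, done 18, write 19  <struct: M1 busy until I4 writes@11>
6) issue 13, read 14, done 15, write 16

cycle = 19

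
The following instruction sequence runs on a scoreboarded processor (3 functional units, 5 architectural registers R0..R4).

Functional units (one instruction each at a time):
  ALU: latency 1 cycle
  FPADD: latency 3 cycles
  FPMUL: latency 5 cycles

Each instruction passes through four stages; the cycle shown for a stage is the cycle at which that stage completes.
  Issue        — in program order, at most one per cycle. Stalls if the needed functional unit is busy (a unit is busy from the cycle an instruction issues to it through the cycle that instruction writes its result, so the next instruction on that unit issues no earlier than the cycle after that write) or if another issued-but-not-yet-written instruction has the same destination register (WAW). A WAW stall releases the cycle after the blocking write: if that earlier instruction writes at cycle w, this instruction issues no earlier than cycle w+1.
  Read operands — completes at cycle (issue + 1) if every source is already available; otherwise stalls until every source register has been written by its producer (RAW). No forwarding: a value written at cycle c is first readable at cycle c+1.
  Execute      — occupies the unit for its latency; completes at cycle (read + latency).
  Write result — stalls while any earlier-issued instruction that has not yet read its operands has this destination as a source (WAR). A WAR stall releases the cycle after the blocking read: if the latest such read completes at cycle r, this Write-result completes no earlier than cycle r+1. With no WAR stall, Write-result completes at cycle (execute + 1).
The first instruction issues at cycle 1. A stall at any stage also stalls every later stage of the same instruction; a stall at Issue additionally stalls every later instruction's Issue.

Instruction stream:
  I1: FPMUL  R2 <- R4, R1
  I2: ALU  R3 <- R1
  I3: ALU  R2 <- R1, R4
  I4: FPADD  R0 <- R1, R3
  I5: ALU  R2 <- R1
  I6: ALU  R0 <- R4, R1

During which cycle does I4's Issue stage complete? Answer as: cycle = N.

  I1 | 1 | 2 | 7 | 8
  I2 | 2 | 3 | 4 | 5
  I3 | 9 | 10 | 11 | 12   WAW R2: wait I1 write@8
  I4 | 10 | 11 | 14 | 15
  I5 | 13 | 14 | 15 | 16   struct: ALU busy until I3 writes@12
  I6 | 17 | 18 | 19 | 20   struct: ALU busy until I5 writes@16

cycle = 10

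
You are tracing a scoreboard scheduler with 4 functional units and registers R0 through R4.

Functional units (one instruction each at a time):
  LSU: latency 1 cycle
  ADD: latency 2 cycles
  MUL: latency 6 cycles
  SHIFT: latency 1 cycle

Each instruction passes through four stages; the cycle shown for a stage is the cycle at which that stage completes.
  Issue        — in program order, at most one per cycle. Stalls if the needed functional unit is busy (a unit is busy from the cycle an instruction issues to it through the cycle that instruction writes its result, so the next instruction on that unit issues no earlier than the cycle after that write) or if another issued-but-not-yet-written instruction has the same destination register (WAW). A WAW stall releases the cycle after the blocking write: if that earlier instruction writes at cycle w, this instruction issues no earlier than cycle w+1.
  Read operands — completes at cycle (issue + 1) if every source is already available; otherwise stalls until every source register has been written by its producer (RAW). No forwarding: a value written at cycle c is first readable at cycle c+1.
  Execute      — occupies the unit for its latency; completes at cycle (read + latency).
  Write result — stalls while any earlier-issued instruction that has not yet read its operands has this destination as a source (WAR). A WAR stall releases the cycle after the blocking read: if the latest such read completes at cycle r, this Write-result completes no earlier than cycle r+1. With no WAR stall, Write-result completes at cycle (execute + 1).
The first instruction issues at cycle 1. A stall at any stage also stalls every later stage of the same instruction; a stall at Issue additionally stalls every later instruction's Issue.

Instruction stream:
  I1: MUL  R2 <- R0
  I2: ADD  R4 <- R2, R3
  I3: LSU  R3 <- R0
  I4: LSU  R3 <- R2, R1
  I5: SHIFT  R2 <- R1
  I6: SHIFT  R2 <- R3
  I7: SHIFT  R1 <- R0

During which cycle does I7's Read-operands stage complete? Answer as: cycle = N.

t=1  I1 dispatched to MUL
t=2  I1 operands ready · I2 dispatched to ADD
t=3  I3 dispatched to LSU
t=4  I3 operands ready
t=5  I3 complete
t=8  I1 complete
t=9  R2←I1
t=10  I2 operands ready
t=11  R3←I3
t=12  I2 complete · I4 dispatched to LSU
t=13  R4←I2 · I4 operands ready · I5 dispatched to SHIFT
t=14  I4 complete · I5 operands ready
t=15  R3←I4 · I5 complete
t=16  R2←I5
t=17  I6 dispatched to SHIFT
t=18  I6 operands ready
t=19  I6 complete
t=20  R2←I6
t=21  I7 dispatched to SHIFT
t=22  I7 operands ready
t=23  I7 complete
t=24  R1←I7

cycle = 22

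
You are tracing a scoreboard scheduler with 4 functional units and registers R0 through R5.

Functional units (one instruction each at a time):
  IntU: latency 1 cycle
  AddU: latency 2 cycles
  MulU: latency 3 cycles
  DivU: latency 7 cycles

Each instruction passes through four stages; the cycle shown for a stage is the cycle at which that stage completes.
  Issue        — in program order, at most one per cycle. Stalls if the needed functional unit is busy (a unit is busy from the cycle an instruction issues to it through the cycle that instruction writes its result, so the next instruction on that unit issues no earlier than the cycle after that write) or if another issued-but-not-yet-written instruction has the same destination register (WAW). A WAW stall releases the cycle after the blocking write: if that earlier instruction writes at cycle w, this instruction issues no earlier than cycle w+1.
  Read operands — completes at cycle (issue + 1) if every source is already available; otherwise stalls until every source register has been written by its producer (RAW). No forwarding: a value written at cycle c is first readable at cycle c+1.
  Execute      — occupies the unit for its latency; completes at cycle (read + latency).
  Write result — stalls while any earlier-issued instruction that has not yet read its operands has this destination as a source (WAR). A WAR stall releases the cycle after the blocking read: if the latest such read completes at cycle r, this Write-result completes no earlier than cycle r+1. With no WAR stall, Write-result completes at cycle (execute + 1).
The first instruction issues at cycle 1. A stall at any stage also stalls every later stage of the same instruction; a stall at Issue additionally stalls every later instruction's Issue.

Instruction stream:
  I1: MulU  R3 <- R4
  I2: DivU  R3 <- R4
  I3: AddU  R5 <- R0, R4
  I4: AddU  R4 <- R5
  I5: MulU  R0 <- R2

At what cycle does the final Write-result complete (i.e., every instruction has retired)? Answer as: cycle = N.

cycle = 19

cycle 1: I1 issues→MulU
cycle 2: I1 reads
cycle 5: I1 exec-done
cycle 6: I1 writes R3
cycle 7: I2 issues→DivU
cycle 8: I2 reads; I3 issues→AddU
cycle 9: I3 reads
cycle 11: I3 exec-done
cycle 12: I3 writes R5
cycle 13: I4 issues→AddU
cycle 14: I4 reads; I5 issues→MulU
cycle 15: I2 exec-done; I5 reads
cycle 16: I2 writes R3; I4 exec-done
cycle 17: I4 writes R4
cycle 18: I5 exec-done
cycle 19: I5 writes R0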